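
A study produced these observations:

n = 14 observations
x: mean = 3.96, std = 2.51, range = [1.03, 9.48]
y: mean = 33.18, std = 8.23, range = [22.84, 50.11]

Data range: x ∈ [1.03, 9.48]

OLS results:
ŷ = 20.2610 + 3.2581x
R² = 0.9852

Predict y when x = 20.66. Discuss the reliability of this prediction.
ŷ = 87.5733, but this is extrapolation (above the data range [1.03, 9.48]) and may be unreliable.

Prediction calculation:
ŷ = 20.2610 + 3.2581 × 20.66
ŷ = 87.5733

Reliability:
- Data range: x ∈ [1.03, 9.48]
- Prediction point: x = 20.66 is 11.18 units above the observed range → this is EXTRAPOLATION, not interpolation

Why that matters here:
- The standard error of prediction grows with (x − x̄)², and x = 20.66 is far from x̄ = 3.96
- The linear relationship may not hold outside the observed range

The R² = 0.9852 only validates the fit within [1.03, 9.48]; treat ŷ = 87.5733 with caution.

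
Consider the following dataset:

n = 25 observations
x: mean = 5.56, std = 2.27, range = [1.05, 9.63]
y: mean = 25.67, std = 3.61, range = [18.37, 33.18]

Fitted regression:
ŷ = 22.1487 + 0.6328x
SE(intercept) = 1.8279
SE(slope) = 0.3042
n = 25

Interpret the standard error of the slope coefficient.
The slope 0.6328 is pinned down to within about ±0.3042 (one SE) by these data — relative uncertainty 48.1%, i.e. moderately precise.

What SE measures:
- The standard error quantifies the sampling variability of the coefficient estimate
- It is the estimated standard deviation of β̂₁ across hypothetical repeated samples of the same size
- Smaller SE → more precise estimate

Relative precision:
- SE / |β̂₁| = 0.3042 / 0.6328 = 48.1%
- Rule of thumb (under 20%: precise; 20% to under 50%: moderately precise; 50% or more: imprecise) → moderately precise

Link to interval estimation: a confidence interval for β₁ is β̂₁ ± t* × 0.3042, so SE sets the half-width per unit of t*.

What drives SE(β̂₁): wider spread of x values → smaller SE; larger n (here n = 25) → smaller SE; more residual scatter → larger SE.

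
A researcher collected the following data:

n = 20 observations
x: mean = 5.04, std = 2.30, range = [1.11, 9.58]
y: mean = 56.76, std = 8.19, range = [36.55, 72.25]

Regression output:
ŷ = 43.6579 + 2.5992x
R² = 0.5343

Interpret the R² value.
The model explains 53.43% of the variance in y (R² = 0.5343), leaving 46.57% unexplained; the fit is moderate.

R² = 1 − SS_res/SS_tot compares the residual scatter to the total scatter of y about its mean.

Here R² = 0.5343:
- Explained: 53.43% of the variation in y
- Unexplained (residual): 100% − 53.43% = 46.57%
- Rule of thumb (below 0.3 weak; 0.3 to below 0.7 moderate; 0.7 and above strong) → moderate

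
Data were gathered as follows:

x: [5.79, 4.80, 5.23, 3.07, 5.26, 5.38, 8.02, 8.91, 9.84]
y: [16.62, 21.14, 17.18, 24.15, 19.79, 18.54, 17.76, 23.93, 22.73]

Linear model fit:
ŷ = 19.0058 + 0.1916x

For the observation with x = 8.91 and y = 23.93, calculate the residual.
Residual = 3.2170

The residual is the difference between the actual value and the predicted value:

Residual = y - ŷ

Step 1: Calculate predicted value
ŷ = 19.0058 + 0.1916 × 8.91
ŷ = 20.7130

Step 2: Calculate residual
Residual = 23.93 - 20.7130
Residual = 3.2170

The residual is positive, so the observed y = 23.93 sits above the regression line (the line underestimates it by 3.2170).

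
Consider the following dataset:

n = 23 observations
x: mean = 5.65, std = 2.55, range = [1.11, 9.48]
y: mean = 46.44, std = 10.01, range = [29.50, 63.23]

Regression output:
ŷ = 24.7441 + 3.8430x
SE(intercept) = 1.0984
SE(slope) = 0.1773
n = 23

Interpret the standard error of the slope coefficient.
SE(slope) = 0.1773 measures the uncertainty in the estimated slope. The coefficient is estimated precisely (SE/|β̂₁| = 4.6%).

SE(β̂₁) = 0.1773 says: if we drew many samples of n = 23 from the same population and refit each time, the fitted slopes would scatter with a standard deviation of roughly 0.1773 around the true β₁.

Relative precision:
- SE / |β̂₁| = 0.1773 / 3.8430 = 4.6%
- Rule of thumb (under 20%: precise; 20% to under 50%: moderately precise; 50% or more: imprecise) → precise

Link to interval estimation: a confidence interval for β₁ is β̂₁ ± t* × 0.1773, so SE sets the half-width per unit of t*.

What drives SE(β̂₁): more residual scatter → larger SE; wider spread of x values → smaller SE; larger n (here n = 23) → smaller SE.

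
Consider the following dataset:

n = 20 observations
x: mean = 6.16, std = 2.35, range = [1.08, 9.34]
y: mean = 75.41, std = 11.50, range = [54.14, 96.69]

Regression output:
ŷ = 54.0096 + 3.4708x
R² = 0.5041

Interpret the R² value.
R² = 0.5041 means 50.41% of the variation in y is explained by the linear relationship with x. This indicates a moderate fit.

R² (coefficient of determination) measures the proportion of variance in y explained by the regression model.

Here R² = 0.5041:
- Explained: 50.41% of the variation in y
- Unexplained (residual): 100% − 50.41% = 49.59%
- Rule of thumb (below 0.3 weak; 0.3 to below 0.7 moderate; 0.7 and above strong) → moderate

Note: R² never decreases when predictors are added, so it should not be used alone to compare models of different size.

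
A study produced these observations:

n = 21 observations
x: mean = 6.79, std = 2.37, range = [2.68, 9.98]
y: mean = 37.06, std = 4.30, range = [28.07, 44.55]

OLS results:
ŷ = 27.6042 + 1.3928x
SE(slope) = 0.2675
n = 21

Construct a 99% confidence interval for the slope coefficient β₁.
The 99% CI for β₁ is (0.6275, 2.1581)

Confidence interval for the slope:

The 99% CI for β₁ is: β̂₁ ± t*(α/2, n-2) × SE(β̂₁)

Step 1: Find critical t-value
- Confidence level = 0.99
- Degrees of freedom = n - 2 = 21 - 2 = 19
- t*(α/2, 19) = 2.8609

Step 2: Calculate margin of error
Margin = 2.8609 × 0.2675 = 0.7653

Step 3: Construct interval
CI = 1.3928 ± 0.7653
CI = (0.6275, 2.1581)

Interpretation: We are 99% confident that the true slope β₁ lies between 0.6275 and 2.1581.
Both endpoints are positive, so the data support a genuinely positive slope at this confidence level.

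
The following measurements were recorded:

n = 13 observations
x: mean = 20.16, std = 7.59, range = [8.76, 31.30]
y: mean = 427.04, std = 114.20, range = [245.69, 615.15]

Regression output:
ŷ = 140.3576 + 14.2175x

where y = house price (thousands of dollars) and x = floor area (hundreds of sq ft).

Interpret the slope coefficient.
An increase of one hundred sq ft in floor area is associated with a 14.2175 thousand dollars increase in predicted house price.

The slope coefficient β₁ = 14.2175 represents the marginal effect of floor area on house price.

Interpretation:
- Floor area up by 1 hundred sq ft → predicted house price increases by 14.2175 thousand dollars
- The effect is assumed constant over the observed range of x (linearity)

(β₀ = 140.3576 is the fitted value at x = 0 and is not part of the slope interpretation.)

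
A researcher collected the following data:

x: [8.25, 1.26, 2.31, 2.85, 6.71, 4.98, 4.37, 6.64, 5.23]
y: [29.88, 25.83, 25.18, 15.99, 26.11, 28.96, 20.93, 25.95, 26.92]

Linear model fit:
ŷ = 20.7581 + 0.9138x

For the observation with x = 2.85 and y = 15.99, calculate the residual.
Residual = -7.3724

The residual is the difference between the actual value and the predicted value:

Residual = y - ŷ

Step 1: Calculate predicted value
ŷ = 20.7581 + 0.9138 × 2.85
ŷ = 23.3624

Step 2: Calculate residual
Residual = 15.99 - 23.3624
Residual = -7.3724

The residual is negative, so the observed y = 15.99 sits below the regression line (the line overestimates it by 7.3724).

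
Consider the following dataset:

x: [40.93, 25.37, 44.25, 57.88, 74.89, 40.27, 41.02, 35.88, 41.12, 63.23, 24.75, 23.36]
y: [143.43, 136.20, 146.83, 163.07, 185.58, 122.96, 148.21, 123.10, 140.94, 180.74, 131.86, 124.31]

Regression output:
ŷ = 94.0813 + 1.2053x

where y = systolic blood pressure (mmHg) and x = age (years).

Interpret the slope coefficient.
For each additional year of age, predicted blood pressure increases by approximately 1.2053 mmHg.

The slope β₁ = 1.2053 gives the rate at which the fitted blood pressure changes with age.

Interpretation:
- Age up by 1 year → predicted blood pressure increases by 1.2053 mmHg
- This is a linear approximation: the same per-unit change is assumed across the whole observed x range
- The sign (+) gives the direction; the magnitude 1.2053 gives the size of the effect per year

The intercept β₀ = 94.0813 is the predicted blood pressure when age = 0; since the smallest observed x is 23.36, this is an extrapolation and mainly anchors the line.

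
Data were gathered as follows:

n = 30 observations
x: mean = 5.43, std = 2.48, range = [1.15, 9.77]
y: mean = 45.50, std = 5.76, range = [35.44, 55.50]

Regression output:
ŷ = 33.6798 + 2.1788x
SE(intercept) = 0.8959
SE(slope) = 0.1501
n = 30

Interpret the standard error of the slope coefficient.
SE(slope) = 0.1501 measures the uncertainty in the estimated slope. The coefficient is estimated precisely (SE/|β̂₁| = 6.9%).

What SE measures:
- The standard error quantifies the sampling variability of the coefficient estimate
- It is the estimated standard deviation of β̂₁ across hypothetical repeated samples of the same size
- Smaller SE → more precise estimate

Relative precision:
- SE / |β̂₁| = 0.1501 / 2.1788 = 6.9%
- Rule of thumb (under 20%: precise; 20% to under 50%: moderately precise; 50% or more: imprecise) → precise

Link to interval estimation: a confidence interval for β₁ is β̂₁ ± t* × 0.1501, so SE sets the half-width per unit of t*.

What drives SE(β̂₁): more residual scatter → larger SE; larger n (here n = 30) → smaller SE.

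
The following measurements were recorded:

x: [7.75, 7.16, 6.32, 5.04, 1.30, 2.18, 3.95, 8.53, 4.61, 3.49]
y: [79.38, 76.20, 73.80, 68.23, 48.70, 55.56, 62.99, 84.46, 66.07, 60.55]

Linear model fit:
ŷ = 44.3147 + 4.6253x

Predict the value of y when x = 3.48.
ŷ = 60.4107

Plug x = 3.48 into the fitted line:

ŷ = 44.3147 + 4.6253 × 3.48
ŷ = 44.3147 + 16.0960
ŷ = 60.4107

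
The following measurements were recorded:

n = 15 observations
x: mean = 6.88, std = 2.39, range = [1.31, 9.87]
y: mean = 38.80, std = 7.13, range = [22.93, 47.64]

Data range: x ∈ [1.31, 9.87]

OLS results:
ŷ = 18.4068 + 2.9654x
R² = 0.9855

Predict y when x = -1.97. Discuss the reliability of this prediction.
ŷ = 12.5650 (extrapolation — x = -1.97 lies outside [1.31, 9.87], so reliability is low).

Prediction calculation:
ŷ = 18.4068 + 2.9654 × (-1.97)
ŷ = 12.5650

Reliability:
- Data range: x ∈ [1.31, 9.87]
- Prediction point: x = -1.97 is 3.28 units below the observed range → this is EXTRAPOLATION, not interpolation

Why that matters here:
- Real relationships often flatten, saturate, or turn nonlinear at extremes
- R² describes fit only over the sampled x values; it says nothing about behaviour beyond them

Report the number if required, but flag clearly that it is an extrapolation.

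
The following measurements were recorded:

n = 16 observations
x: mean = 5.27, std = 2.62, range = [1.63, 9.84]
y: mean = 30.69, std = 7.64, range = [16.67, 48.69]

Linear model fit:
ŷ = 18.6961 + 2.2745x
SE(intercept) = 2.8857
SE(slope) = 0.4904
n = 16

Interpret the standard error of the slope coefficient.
The slope 2.2745 is pinned down to within about ±0.4904 (one SE) by these data — relative uncertainty 21.6%, i.e. moderately precise.

What SE measures:
- The standard error quantifies the sampling variability of the coefficient estimate
- It is the estimated standard deviation of β̂₁ across hypothetical repeated samples of the same size
- Smaller SE → more precise estimate

Relative precision:
- SE / |β̂₁| = 0.4904 / 2.2745 = 21.6%
- Rule of thumb (under 20%: precise; 20% to under 50%: moderately precise; 50% or more: imprecise) → moderately precise

Link to interval estimation: a confidence interval for β₁ is β̂₁ ± t* × 0.4904, so SE sets the half-width per unit of t*.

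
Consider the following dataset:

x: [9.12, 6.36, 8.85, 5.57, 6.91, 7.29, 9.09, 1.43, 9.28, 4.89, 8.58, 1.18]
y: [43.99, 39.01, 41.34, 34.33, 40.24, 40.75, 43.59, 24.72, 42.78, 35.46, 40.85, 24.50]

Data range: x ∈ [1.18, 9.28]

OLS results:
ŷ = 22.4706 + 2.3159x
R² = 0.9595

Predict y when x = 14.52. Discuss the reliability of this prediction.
The equation gives ŷ = 56.0975; however x = 14.52 is 5.24 units above the observed range, so this extrapolated value should not be trusted.

Prediction calculation:
ŷ = 22.4706 + 2.3159 × 14.52
ŷ = 56.0975

Reliability:
- Data range: x ∈ [1.18, 9.28]
- Prediction point: x = 14.52 is 5.24 units above the observed range → this is EXTRAPOLATION, not interpolation

Why that matters here:
- Real relationships often flatten, saturate, or turn nonlinear at extremes
- There are no observations near this x to validate the fitted line there

The R² = 0.9595 only validates the fit within [1.18, 9.28]; treat ŷ = 56.0975 with caution.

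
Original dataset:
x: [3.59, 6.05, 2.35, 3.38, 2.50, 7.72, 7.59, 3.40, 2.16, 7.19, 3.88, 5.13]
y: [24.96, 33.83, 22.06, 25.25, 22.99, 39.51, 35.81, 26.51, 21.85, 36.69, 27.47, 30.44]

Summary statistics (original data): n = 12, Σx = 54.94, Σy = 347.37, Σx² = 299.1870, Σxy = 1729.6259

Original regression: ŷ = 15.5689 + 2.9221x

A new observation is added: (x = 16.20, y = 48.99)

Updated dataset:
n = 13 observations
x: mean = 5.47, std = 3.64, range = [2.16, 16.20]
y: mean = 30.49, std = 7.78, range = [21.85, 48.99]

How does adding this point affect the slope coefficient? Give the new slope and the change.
Adding the point moves β₁ from 2.9221 to 2.0557, i.e. it decreases by 0.8664 (-29.6%).

x = 16.20 lies well outside the original x-range [2.16, 7.72] (x̄ ≈ 4.58), so this observation has high leverage and can move the slope substantially.

Step 1: Update the sums with the new point (n goes from 12 to 13)
Σx  = 54.94 + 16.20 = 71.14
Σy  = 347.37 + 48.99 = 396.36
Σx² = 299.1870 + 16.20² = 299.1870 + 262.4400 = 561.6270
Σxy = 1729.6259 + 16.20×48.99 = 1729.6259 + 793.6380 = 2523.2639

Step 2: Recompute the slope with b₁ = (nΣxy − ΣxΣy) / (nΣx² − (Σx)²)
Numerator   = 13×2523.2639 − 71.14×396.36 = 32802.4307 − 28197.0504 = 4605.3803
Denominator = 13×561.6270 − 71.14² = 7301.1510 − 5060.8996 = 2240.2514
b₁(new) = 4605.3803 / 2240.2514 = 2.0557

(Same formula on the original sums: (12×1729.6259 − 54.94×347.37) / (12×299.1870 − 54.94²) = 1671.0030 / 571.8404 = 2.9221, matching the given fit.)

Step 3: Change in slope
Δβ₁ = 2.0557 − 2.9221 = -0.8664
Relative change = -0.8664 / 2.9221 × 100% = -29.6%
→ the slope decreases when the point is added.

Because the point sits below the extension of the original line at a high-leverage x, it tilts the fit down.
In practice: examine leverage (hᵢ) and Cook's distance rather than deleting it automatically.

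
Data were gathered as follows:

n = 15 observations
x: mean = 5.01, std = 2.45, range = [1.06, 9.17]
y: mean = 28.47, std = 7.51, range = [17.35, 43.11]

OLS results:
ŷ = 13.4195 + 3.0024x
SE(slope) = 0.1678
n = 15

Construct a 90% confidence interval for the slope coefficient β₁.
The 90% CI for β₁ is (2.7052, 3.2996)

Confidence interval for the slope:

The 90% CI for β₁ is: β̂₁ ± t*(α/2, n-2) × SE(β̂₁)

Step 1: Find critical t-value
- Confidence level = 0.9
- Degrees of freedom = n - 2 = 15 - 2 = 13
- t*(α/2, 13) = 1.7709

Step 2: Calculate margin of error
Margin = 1.7709 × 0.1678 = 0.2972

Step 3: Construct interval
CI = 3.0024 ± 0.2972
CI = (2.7052, 3.2996)

Interpretation: intervals built this way capture the true β₁ in 90% of repeated samples; here the plausible range for the per-unit effect of x on y is 2.7052 to 3.2996.
The interval does not include 0, suggesting a significant linear relationship.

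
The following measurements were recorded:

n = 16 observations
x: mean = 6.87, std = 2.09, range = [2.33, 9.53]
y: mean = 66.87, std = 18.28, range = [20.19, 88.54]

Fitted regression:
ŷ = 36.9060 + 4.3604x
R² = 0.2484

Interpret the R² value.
The model explains 24.84% of the variance in y (R² = 0.2484), leaving 75.16% unexplained; the fit is weak.

R² = 1 − SS_res/SS_tot compares the residual scatter to the total scatter of y about its mean.

Here R² = 0.2484:
- Explained: 24.84% of the variation in y
- Unexplained (residual): 100% − 24.84% = 75.16%
- Rule of thumb (below 0.3 weak; 0.3 to below 0.7 moderate; 0.7 and above strong) → weak

Equivalently, for simple linear regression R² = r², so |r| = √0.2484 ≈ 0.4984.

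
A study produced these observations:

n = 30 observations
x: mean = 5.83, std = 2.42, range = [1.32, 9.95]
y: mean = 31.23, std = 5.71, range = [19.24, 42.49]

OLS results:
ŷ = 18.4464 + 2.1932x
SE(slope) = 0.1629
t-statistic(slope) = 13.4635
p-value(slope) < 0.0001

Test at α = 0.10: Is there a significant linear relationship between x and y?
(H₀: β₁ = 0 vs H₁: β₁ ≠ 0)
Reject H₀: p-value < 0.0001 < α = 0.10. The linear relationship is significant at the 10% level.

Hypothesis test for the slope coefficient:

H₀: β₁ = 0 (no linear relationship)
H₁: β₁ ≠ 0 (linear relationship exists)

Test statistic: t = β̂₁ / SE(β̂₁) = 2.1932 / 0.1629 = 13.4635

p < 0.0001: how often a slope estimate this far from 0 (in SE units) would arise by chance if β₁ were truly 0.

Decision rule: reject H₀ if p-value < α.
p-value < 0.0001 < α = 0.10 → reject H₀.

There is sufficient evidence at the 10% significance level to conclude that a linear relationship exists between x and y.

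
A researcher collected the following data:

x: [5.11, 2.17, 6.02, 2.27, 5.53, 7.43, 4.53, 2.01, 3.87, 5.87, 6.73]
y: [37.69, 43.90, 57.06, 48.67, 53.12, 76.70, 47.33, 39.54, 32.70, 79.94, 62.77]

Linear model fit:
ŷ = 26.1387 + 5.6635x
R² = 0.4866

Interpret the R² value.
About 48.66% of the variability in y is accounted for by the regression on x (R² = 0.4866) — a moderate linear fit.

R² = 1 − SS_res/SS_tot compares the residual scatter to the total scatter of y about its mean.

Here R² = 0.4866:
- Explained: 48.66% of the variation in y
- Unexplained (residual): 100% − 48.66% = 51.34%
- Rule of thumb (below 0.3 weak; 0.3 to below 0.7 moderate; 0.7 and above strong) → moderate

Equivalently, for simple linear regression R² = r², so |r| = √0.4866 ≈ 0.6976.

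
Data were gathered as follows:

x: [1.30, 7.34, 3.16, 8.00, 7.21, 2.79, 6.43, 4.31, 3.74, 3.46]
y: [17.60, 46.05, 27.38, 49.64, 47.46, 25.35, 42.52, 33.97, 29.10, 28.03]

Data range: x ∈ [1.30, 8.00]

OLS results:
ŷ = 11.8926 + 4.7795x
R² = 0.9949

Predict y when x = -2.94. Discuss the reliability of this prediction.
ŷ = -2.1591 (extrapolation — x = -2.94 lies outside [1.30, 8.00], so reliability is low).

Prediction calculation:
ŷ = 11.8926 + 4.7795 × (-2.94)
ŷ = -2.1591

Reliability:
- Data range: x ∈ [1.30, 8.00]
- Prediction point: x = -2.94 is 4.24 units below the observed range → this is EXTRAPOLATION, not interpolation

Why that matters here:
- Real relationships often flatten, saturate, or turn nonlinear at extremes
- The linear relationship may not hold outside the observed range
- The standard error of prediction grows with (x − x̄)², and x = -2.94 is far from x̄ = 4.77

Report the number if required, but flag clearly that it is an extrapolation.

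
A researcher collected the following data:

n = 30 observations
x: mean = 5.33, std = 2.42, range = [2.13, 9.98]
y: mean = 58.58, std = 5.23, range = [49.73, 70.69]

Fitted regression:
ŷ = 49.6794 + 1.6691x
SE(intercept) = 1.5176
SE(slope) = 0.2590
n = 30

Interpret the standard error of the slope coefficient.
The slope 1.6691 is pinned down to within about ±0.2590 (one SE) by these data — relative uncertainty 15.5%, i.e. precise.

What SE measures:
- The standard error quantifies the sampling variability of the coefficient estimate
- It is the estimated standard deviation of β̂₁ across hypothetical repeated samples of the same size
- Smaller SE → more precise estimate

Relative precision:
- SE / |β̂₁| = 0.2590 / 1.6691 = 15.5%
- Rule of thumb (under 20%: precise; 20% to under 50%: moderately precise; 50% or more: imprecise) → precise

Link to interval estimation: a confidence interval for β₁ is β̂₁ ± t* × 0.2590, so SE sets the half-width per unit of t*.

What drives SE(β̂₁): wider spread of x values → smaller SE.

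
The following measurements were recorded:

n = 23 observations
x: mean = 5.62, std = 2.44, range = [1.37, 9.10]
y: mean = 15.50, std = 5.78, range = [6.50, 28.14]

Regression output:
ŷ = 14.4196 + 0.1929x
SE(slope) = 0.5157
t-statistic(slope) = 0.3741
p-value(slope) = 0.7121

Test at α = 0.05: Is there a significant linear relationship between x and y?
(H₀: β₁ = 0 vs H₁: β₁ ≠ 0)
Fail to reject H₀: p-value = 0.7121 ≥ α = 0.05. The linear relationship is not significant at the 5% level.

Hypothesis test for the slope coefficient:

H₀: β₁ = 0 (no linear relationship)
H₁: β₁ ≠ 0 (linear relationship exists)

Test statistic: t = β̂₁ / SE(β̂₁) = 0.1929 / 0.5157 = 0.3741

With df = 21, the two-sided p-value for |t| = 0.3741 is 0.7121.

Decision rule: reject H₀ if p-value < α.
p-value = 0.7121 ≥ α = 0.05 → fail to reject H₀.

There is not sufficient evidence at the 5% significance level to conclude that a linear relationship exists between x and y.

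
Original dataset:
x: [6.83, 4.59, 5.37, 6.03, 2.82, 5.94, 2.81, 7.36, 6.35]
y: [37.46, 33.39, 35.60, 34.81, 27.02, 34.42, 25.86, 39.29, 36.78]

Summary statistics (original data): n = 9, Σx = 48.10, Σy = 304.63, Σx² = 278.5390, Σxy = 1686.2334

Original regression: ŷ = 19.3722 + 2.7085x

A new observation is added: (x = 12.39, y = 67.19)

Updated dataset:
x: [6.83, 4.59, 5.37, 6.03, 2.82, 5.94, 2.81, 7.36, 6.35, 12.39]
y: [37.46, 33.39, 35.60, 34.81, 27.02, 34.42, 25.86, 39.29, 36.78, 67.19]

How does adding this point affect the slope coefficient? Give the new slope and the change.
New slope β₁ = 4.0754 versus 2.7085 before: a change of +1.3669 (+50.5%).

The new point has HIGH LEVERAGE: x = 12.39 is far from the original mean x̄ = 48.10/9 ≈ 5.34 (original range [2.81, 7.36]).

Step 1: Update the sums with the new point (n goes from 9 to 10)
Σx  = 48.10 + 12.39 = 60.49
Σy  = 304.63 + 67.19 = 371.82
Σx² = 278.5390 + 12.39² = 278.5390 + 153.5121 = 432.0511
Σxy = 1686.2334 + 12.39×67.19 = 1686.2334 + 832.4841 = 2518.7175

Step 2: Recompute the slope with b₁ = (nΣxy − ΣxΣy) / (nΣx² − (Σx)²)
Numerator   = 10×2518.7175 − 60.49×371.82 = 25187.1750 − 22491.3918 = 2695.7832
Denominator = 10×432.0511 − 60.49² = 4320.5110 − 3659.0401 = 661.4709
b₁(new) = 2695.7832 / 661.4709 = 4.0754

(Same formula on the original sums: (9×1686.2334 − 48.10×304.63) / (9×278.5390 − 48.10²) = 523.3976 / 193.2410 = 2.7085, matching the given fit.)

Step 3: Change in slope
Δβ₁ = 4.0754 − 2.7085 = +1.3669
Relative change = +1.3669 / 2.7085 × 100% = +50.5%
→ the slope increases when the point is added.

Because the point sits above the extension of the original line at a high-leverage x, it tilts the fit up.
In practice: examine leverage (hᵢ) and Cook's distance rather than deleting it automatically; refit with and without it and report both if conclusions differ.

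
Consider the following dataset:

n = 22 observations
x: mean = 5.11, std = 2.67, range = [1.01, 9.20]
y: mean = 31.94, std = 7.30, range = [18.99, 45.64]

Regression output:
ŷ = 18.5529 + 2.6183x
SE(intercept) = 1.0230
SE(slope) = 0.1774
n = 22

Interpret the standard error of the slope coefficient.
SE(slope) = 0.1774 measures the uncertainty in the estimated slope. The coefficient is estimated precisely (SE/|β̂₁| = 6.8%).

SE(β̂₁) = 0.1774 says: if we drew many samples of n = 22 from the same population and refit each time, the fitted slopes would scatter with a standard deviation of roughly 0.1774 around the true β₁.

Relative precision:
- SE / |β̂₁| = 0.1774 / 2.6183 = 6.8%
- Rule of thumb (under 20%: precise; 20% to under 50%: moderately precise; 50% or more: imprecise) → precise

Link to the t-test: t = β̂₁ / SE(β̂₁) = 2.6183 / 0.1774 = 14.7593, the statistic for H₀: β₁ = 0.

What drives SE(β̂₁): larger n (here n = 22) → smaller SE.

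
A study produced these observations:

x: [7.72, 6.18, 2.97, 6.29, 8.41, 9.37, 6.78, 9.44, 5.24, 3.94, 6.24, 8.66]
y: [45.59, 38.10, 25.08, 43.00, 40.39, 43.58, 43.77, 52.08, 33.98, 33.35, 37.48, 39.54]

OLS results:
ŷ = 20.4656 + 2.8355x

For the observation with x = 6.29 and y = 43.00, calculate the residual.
Residual = 4.6991

The residual is the difference between the actual value and the predicted value:

Residual = y - ŷ

Step 1: Calculate predicted value
ŷ = 20.4656 + 2.8355 × 6.29
ŷ = 38.3009

Step 2: Calculate residual
Residual = 43.00 - 38.3009
Residual = 4.6991

Interpretation: the model underestimates the actual value by 4.6991 at this point (positive residual → observation lies above the fitted line).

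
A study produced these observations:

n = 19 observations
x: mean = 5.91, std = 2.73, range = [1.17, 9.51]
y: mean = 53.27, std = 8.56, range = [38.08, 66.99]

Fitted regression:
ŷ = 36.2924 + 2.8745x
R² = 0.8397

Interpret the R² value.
R² = 0.8397 means 83.97% of the variation in y is explained by the linear relationship with x. This indicates a strong fit.

R² = 1 − SS_res/SS_tot compares the residual scatter to the total scatter of y about its mean.

Here R² = 0.8397:
- Explained: 83.97% of the variation in y
- Unexplained (residual): 100% − 83.97% = 16.03%
- Rule of thumb (below 0.3 weak; 0.3 to below 0.7 moderate; 0.7 and above strong) → strong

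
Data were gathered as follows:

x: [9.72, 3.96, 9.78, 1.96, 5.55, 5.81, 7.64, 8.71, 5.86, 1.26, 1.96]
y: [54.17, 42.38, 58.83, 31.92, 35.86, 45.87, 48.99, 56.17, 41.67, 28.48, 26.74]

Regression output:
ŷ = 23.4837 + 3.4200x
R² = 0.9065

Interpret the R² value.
R² = 0.9065 means 90.65% of the variation in y is explained by the linear relationship with x. This indicates a strong fit.

The coefficient of determination R² is the fraction of the total variation in y that the fitted line accounts for.

Here R² = 0.9065:
- Explained: 90.65% of the variation in y
- Unexplained (residual): 100% − 90.65% = 9.35%
- Rule of thumb (below 0.3 weak; 0.3 to below 0.7 moderate; 0.7 and above strong) → strong

Note: R² says nothing about causation, and a high R² does not by itself mean the linear form is appropriate — check the residuals.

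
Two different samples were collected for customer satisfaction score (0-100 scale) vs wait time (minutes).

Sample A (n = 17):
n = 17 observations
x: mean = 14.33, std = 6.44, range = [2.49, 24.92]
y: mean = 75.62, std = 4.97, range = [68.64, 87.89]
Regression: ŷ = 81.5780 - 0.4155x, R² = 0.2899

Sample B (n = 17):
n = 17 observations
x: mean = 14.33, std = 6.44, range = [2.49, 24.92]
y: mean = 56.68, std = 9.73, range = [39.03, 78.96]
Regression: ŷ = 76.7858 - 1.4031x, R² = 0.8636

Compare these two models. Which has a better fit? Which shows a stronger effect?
Model B has the better fit (R² = 0.8636 vs 0.2899). Model B shows the stronger effect (|β₁| = 1.4031 vs 0.4155).

Model Comparison:

Which explains more variance? (R²)
- Model A: R² = 0.2899 → 28.99% of variance in satisfaction score explained
- Model B: R² = 0.8636 → 86.36% of variance in satisfaction score explained
- 0.8636 > 0.2899 → Model B has the better fit

Strength of effect — compare |β₁|:
- Model A: β₁ = -0.4155 → predicted satisfaction score falls 0.4155 points per additional minute of wait time
- Model B: β₁ = -1.4031 → predicted satisfaction score falls 1.4031 points per additional minute of wait time
- |-0.4155| < |-1.4031| → Model B shows the stronger marginal effect

Note: A better fit (higher R²) doesn't necessarily mean a more important relationship.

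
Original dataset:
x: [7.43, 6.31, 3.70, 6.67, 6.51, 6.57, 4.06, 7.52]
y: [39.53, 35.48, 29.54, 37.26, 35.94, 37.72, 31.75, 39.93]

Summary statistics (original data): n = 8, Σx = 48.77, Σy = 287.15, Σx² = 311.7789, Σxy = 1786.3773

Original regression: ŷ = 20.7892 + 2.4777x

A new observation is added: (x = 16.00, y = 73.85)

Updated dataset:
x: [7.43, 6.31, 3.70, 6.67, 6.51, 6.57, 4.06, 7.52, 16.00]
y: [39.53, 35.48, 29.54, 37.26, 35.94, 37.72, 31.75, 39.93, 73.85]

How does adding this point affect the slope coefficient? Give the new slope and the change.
The slope changes from 2.4777 to 3.6397 (change of +1.1620, or +46.9%).

The new point has HIGH LEVERAGE: x = 16.00 is far from the original mean x̄ = 48.77/8 ≈ 6.10 (original range [3.70, 7.52]).

Step 1: Update the sums with the new point (n goes from 8 to 9)
Σx  = 48.77 + 16.00 = 64.77
Σy  = 287.15 + 73.85 = 361.00
Σx² = 311.7789 + 16.00² = 311.7789 + 256.0000 = 567.7789
Σxy = 1786.3773 + 16.00×73.85 = 1786.3773 + 1181.6000 = 2967.9773

Step 2: Recompute the slope with b₁ = (nΣxy − ΣxΣy) / (nΣx² − (Σx)²)
Numerator   = 9×2967.9773 − 64.77×361.00 = 26711.7957 − 23381.9700 = 3329.8257
Denominator = 9×567.7789 − 64.77² = 5110.0101 − 4195.1529 = 914.8572
b₁(new) = 3329.8257 / 914.8572 = 3.6397

(Same formula on the original sums: (8×1786.3773 − 48.77×287.15) / (8×311.7789 − 48.77²) = 286.7129 / 115.7183 = 2.4777, matching the given fit.)

Step 3: Change in slope
Δβ₁ = 3.6397 − 2.4777 = +1.1620
Relative change = +1.1620 / 2.4777 × 100% = +46.9%
→ the slope increases when the point is added.

A high-leverage point only changes the slope if it is off the original line; here y = 73.85 is above the original trend, so the slope increases.
In practice: check such a point for data-entry or measurement error; refit with and without it and report both if conclusions differ.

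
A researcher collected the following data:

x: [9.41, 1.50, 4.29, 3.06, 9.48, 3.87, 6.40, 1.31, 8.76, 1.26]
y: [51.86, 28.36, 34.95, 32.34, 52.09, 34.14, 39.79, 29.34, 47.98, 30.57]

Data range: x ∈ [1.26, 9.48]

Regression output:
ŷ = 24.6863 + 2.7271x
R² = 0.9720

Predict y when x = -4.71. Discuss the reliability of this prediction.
ŷ = 11.8417, but this is extrapolation (below the data range [1.26, 9.48]) and may be unreliable.

Prediction calculation:
ŷ = 24.6863 + 2.7271 × (-4.71)
ŷ = 11.8417

Reliability:
- Data range: x ∈ [1.26, 9.48]
- Prediction point: x = -4.71 is 5.97 units below the observed range → this is EXTRAPOLATION, not interpolation

Why that matters here:
- The linear relationship may not hold outside the observed range
- Real relationships often flatten, saturate, or turn nonlinear at extremes

Report the number if required, but flag clearly that it is an extrapolation.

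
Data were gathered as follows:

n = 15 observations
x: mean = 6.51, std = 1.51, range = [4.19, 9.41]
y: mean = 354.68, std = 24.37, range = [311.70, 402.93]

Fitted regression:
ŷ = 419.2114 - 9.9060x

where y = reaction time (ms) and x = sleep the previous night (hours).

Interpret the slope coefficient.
An increase of one hour in sleep is associated with a 9.9060 ms decrease in predicted reaction time.

The slope coefficient β₁ = -9.9060 represents the marginal effect of sleep on reaction time.

Interpretation:
- Sleep up by 1 hour → predicted reaction time decreases by 9.9060 ms
- This is a linear approximation: the same per-unit change is assumed across the whole observed x range
- The slope describes association in these data, not necessarily a causal effect

The intercept β₀ = 419.2114 is the predicted reaction time when sleep = 0; since the smallest observed x is 4.19, this is an extrapolation and mainly anchors the line.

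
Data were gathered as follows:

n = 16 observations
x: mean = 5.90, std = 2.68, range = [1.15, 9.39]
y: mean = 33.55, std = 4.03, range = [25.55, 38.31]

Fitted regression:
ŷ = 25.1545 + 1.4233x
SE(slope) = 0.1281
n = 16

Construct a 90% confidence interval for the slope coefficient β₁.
The 90% CI for β₁ is (1.1977, 1.6489)

Confidence interval for the slope:

The 90% CI for β₁ is: β̂₁ ± t*(α/2, n-2) × SE(β̂₁)

Step 1: Find critical t-value
- Confidence level = 0.9
- Degrees of freedom = n - 2 = 16 - 2 = 14
- t*(α/2, 14) = 1.7613

Step 2: Calculate margin of error
Margin = 1.7613 × 0.1281 = 0.2256

Step 3: Construct interval
CI = 1.4233 ± 0.2256
CI = (1.1977, 1.6489)

Interpretation: We are 90% confident that the true slope β₁ lies between 1.1977 and 1.6489.
The interval does not include 0, suggesting a significant linear relationship.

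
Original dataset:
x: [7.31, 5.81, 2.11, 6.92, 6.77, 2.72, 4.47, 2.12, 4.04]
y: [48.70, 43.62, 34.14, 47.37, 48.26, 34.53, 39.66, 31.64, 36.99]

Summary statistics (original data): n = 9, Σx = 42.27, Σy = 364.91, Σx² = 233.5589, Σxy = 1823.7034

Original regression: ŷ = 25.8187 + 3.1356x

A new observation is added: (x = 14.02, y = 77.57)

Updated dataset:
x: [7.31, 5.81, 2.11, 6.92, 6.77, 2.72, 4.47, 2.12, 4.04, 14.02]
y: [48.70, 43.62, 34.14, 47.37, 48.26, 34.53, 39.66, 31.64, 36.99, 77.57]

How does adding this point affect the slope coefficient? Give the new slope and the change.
The slope changes from 3.1356 to 3.7127 (change of +0.5771, or +18.4%).

The new point has HIGH LEVERAGE: x = 14.02 is far from the original mean x̄ = 42.27/9 ≈ 4.70 (original range [2.11, 7.31]).

Step 1: Update the sums with the new point (n goes from 9 to 10)
Σx  = 42.27 + 14.02 = 56.29
Σy  = 364.91 + 77.57 = 442.48
Σx² = 233.5589 + 14.02² = 233.5589 + 196.5604 = 430.1193
Σxy = 1823.7034 + 14.02×77.57 = 1823.7034 + 1087.5314 = 2911.2348

Step 2: Recompute the slope with b₁ = (nΣxy − ΣxΣy) / (nΣx² − (Σx)²)
Numerator   = 10×2911.2348 − 56.29×442.48 = 29112.3480 − 24907.1992 = 4205.1488
Denominator = 10×430.1193 − 56.29² = 4301.1930 − 3168.5641 = 1132.6289
b₁(new) = 4205.1488 / 1132.6289 = 3.7127

(Same formula on the original sums: (9×1823.7034 − 42.27×364.91) / (9×233.5589 − 42.27²) = 988.5849 / 315.2772 = 3.1356, matching the given fit.)

Step 3: Change in slope
Δβ₁ = 3.7127 − 3.1356 = +0.5771
Relative change = +0.5771 / 3.1356 × 100% = +18.4%
→ the slope increases when the point is added.

Because the point sits above the extension of the original line at a high-leverage x, it tilts the fit up.
In practice: refit with and without it and report both if conclusions differ.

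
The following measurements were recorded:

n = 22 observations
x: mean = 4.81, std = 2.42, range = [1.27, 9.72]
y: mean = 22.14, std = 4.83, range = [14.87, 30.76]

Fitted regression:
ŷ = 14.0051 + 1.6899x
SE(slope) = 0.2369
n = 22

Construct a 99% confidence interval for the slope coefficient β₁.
The 99% CI for β₁ is (1.0158, 2.3640)

Confidence interval for the slope:

The 99% CI for β₁ is: β̂₁ ± t*(α/2, n-2) × SE(β̂₁)

Step 1: Find critical t-value
- Confidence level = 0.99
- Degrees of freedom = n - 2 = 22 - 2 = 20
- t*(α/2, 20) = 2.8453

Step 2: Calculate margin of error
Margin = 2.8453 × 0.2369 = 0.6741

Step 3: Construct interval
CI = 1.6899 ± 0.6741
CI = (1.0158, 2.3640)

Interpretation: each one-unit increase in x is associated with a change in mean y of between 1.0158 and 2.3640, with 99% confidence.
Since 0 is outside the interval, a two-sided test at α = 0.01 would reject H₀: β₁ = 0.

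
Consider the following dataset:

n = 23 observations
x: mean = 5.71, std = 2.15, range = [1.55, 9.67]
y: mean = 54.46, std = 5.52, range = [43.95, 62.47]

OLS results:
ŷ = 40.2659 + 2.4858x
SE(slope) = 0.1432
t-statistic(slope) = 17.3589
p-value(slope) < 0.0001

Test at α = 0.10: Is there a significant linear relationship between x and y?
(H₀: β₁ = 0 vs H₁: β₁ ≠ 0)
Reject H₀: p-value < 0.0001 < α = 0.10. The linear relationship is significant at the 10% level.

Hypothesis test for the slope coefficient:

H₀: β₁ = 0 (no linear relationship)
H₁: β₁ ≠ 0 (linear relationship exists)

Test statistic: t = β̂₁ / SE(β̂₁) = 2.4858 / 0.1432 = 17.3589

The p-value (<0.0001) is the probability, under H₀, of a t-statistic at least as extreme as |t| = 17.3589 (two-sided, df = n − 2 = 21).

Decision rule: reject H₀ if p-value < α.
p-value < 0.0001 < α = 0.10 → reject H₀.

Conclusion: the linear association between x and y is significant at the 10% level.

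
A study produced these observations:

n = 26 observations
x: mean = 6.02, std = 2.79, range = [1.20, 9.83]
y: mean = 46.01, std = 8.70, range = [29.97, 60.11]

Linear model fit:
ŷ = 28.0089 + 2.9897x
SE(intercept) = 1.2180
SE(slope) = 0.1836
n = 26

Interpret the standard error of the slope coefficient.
The slope 2.9897 is pinned down to within about ±0.1836 (one SE) by these data — relative uncertainty 6.1%, i.e. precise.

What SE measures:
- The standard error quantifies the sampling variability of the coefficient estimate
- It is the estimated standard deviation of β̂₁ across hypothetical repeated samples of the same size
- Smaller SE → more precise estimate

Relative precision:
- SE / |β̂₁| = 0.1836 / 2.9897 = 6.1%
- Rule of thumb (under 20%: precise; 20% to under 50%: moderately precise; 50% or more: imprecise) → precise

Link to the t-test: t = β̂₁ / SE(β̂₁) = 2.9897 / 0.1836 = 16.2838, the statistic for H₀: β₁ = 0.

What drives SE(β̂₁): wider spread of x values → smaller SE.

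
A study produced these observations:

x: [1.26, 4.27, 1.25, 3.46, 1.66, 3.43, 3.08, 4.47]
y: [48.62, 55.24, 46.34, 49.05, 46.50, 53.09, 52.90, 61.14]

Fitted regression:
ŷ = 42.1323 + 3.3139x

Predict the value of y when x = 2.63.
ŷ = 50.8479

x = 2.63 lies inside the observed range [1.25, 4.47], so the fitted equation applies directly:

ŷ = 42.1323 + 3.3139 × 2.63
ŷ = 42.1323 + 8.7156
ŷ = 50.8479

This is the fitted mean response at that x — an individual observation would come with a wider prediction interval.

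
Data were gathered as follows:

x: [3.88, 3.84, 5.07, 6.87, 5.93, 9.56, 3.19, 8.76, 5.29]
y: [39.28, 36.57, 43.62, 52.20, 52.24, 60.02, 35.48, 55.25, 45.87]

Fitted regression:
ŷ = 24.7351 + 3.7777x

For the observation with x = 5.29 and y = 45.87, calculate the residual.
Residual = 1.1509

The residual is the difference between the actual value and the predicted value:

Residual = y - ŷ

Step 1: Calculate predicted value
ŷ = 24.7351 + 3.7777 × 5.29
ŷ = 44.7191

Step 2: Calculate residual
Residual = 45.87 - 44.7191
Residual = 1.1509

The residual is positive, so the observed y = 45.87 sits above the regression line (the line underestimates it by 1.1509).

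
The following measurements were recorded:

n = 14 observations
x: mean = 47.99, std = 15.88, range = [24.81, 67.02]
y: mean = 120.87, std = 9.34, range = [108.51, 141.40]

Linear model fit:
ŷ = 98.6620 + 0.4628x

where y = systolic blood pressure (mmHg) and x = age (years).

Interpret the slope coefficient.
On average, blood pressure is about 0.4628 mmHg higher for every extra year of age.

β₁ = 0.4628 is the change in predicted blood pressure (mmHg) per additional year of age.

Interpretation:
- Age up by 1 year → predicted blood pressure increases by 0.4628 mmHg
- This is a linear approximation: the same per-unit change is assumed across the whole observed x range
- The slope describes association in these data, not necessarily a causal effect

(β₀ = 98.6620 is the fitted value at x = 0 and is not part of the slope interpretation.)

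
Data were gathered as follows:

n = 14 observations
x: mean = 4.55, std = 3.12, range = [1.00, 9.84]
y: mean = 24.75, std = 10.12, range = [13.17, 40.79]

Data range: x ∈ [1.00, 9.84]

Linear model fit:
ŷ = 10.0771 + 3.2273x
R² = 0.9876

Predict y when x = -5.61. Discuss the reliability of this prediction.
The equation gives ŷ = -8.0281; however x = -5.61 is 6.61 units below the observed range, so this extrapolated value should not be trusted.

Prediction calculation:
ŷ = 10.0771 + 3.2273 × (-5.61)
ŷ = -8.0281

Reliability:
- Data range: x ∈ [1.00, 9.84]
- Prediction point: x = -5.61 is 6.61 units below the observed range → this is EXTRAPOLATION, not interpolation

Why that matters here:
- The linear relationship may not hold outside the observed range
- There are no observations near this x to validate the fitted line there

The R² = 0.9876 only validates the fit within [1.00, 9.84]; treat ŷ = -8.0281 with caution.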